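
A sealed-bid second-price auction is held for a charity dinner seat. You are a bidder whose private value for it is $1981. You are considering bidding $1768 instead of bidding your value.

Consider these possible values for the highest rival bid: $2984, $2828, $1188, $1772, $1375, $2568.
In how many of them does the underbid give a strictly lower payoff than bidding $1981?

1

The deviation hurts exactly when the highest competing bid lies strictly between $1768 and $1981 — underbidding then forfeits a profitable win.
$2984: above both → same outcome either way.
$2828: above both → same outcome either way.
$1188: below both → same outcome either way.
$1772: inside the interval → strictly worse (loss $209).
$1375: below both → same outcome either way.
$2568: above both → same outcome either way.
Count: 1.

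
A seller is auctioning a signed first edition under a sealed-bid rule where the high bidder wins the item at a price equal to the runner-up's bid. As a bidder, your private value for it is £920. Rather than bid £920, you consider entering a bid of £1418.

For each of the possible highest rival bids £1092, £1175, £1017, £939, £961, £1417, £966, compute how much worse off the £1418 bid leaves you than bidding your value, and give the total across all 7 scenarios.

The deviation costs you only when the competing bid falls strictly between £920 and £1418; elsewhere both bids give the same outcome.
£1092: truthful payoff £0, deviation payoff −£172 → loss £172.
£1175: truthful payoff £0, deviation payoff −£255 → loss £255.
£1017: truthful payoff £0, deviation payoff −£97 → loss £97.
£939: truthful payoff £0, deviation payoff −£19 → loss £19.
£961: truthful payoff £0, deviation payoff −£41 → loss £41.
£1417: truthful payoff £0, deviation payoff −£497 → loss £497.
£966: truthful payoff £0, deviation payoff −£46 → loss £46.
Total loss = £172 + £255 + £97 + £19 + £41 + £497 + £46 = £1127.

£1127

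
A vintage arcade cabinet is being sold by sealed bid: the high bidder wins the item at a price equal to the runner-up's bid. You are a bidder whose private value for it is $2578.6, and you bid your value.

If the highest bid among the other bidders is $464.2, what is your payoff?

$2114.4

Your bid $2578.6 exceeds the highest competing bid $464.2, so you win.
In a second-price auction the winner pays the second-highest bid, $464.2.
Payoff = value − price = $2578.6 − $464.2 = $2114.4.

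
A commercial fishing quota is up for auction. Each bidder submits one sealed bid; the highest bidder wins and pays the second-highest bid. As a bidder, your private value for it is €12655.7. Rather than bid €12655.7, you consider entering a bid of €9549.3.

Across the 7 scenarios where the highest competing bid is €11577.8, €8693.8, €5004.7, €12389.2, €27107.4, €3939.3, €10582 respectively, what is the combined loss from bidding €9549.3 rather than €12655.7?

The deviation costs you only when the competing bid falls strictly between €9549.3 and €12655.7; elsewhere both bids give the same outcome.
€11577.8: truthful payoff €1077.9, deviation payoff €0 → loss €1077.9.
€8693.8: outcomes coincide → loss €0.
€5004.7: outcomes coincide → loss €0.
€12389.2: truthful payoff €266.5, deviation payoff €0 → loss €266.5.
€27107.4: outcomes coincide → loss €0.
€3939.3: outcomes coincide → loss €0.
€10582: truthful payoff €2073.7, deviation payoff €0 → loss €2073.7.
Total loss = €1077.9 + €266.5 + €2073.7 = €3418.1.

€3418.1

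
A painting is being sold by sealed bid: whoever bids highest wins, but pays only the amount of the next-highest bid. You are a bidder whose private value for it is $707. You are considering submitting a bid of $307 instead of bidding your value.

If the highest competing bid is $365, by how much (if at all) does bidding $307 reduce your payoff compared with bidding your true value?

Bidding your value $707: you win (since $707 > $365) and pay $365. Payoff $342.
Bidding $307: you lose. Payoff $0.
The competing bid $365 lies between your shaded bid and your value, so underbidding forfeits an item you could have won at a profitable price.
Loss from deviating = $342 − ($0) = $342.
Because the price is fixed by the runner-up's bid, deviating from your value can only change a good outcome into a bad one — never the reverse.

$342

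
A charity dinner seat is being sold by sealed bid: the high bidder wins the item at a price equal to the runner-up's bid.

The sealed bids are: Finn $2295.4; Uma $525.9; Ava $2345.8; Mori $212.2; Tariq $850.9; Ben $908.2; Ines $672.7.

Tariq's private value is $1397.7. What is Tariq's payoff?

$0

Highest bid: Ava at $2345.8, so Ava wins.
Second-highest bid: Finn at $2295.4 — that is the price the winner pays.
Tariq did not win, so Tariq pays nothing and receives nothing: payoff $0.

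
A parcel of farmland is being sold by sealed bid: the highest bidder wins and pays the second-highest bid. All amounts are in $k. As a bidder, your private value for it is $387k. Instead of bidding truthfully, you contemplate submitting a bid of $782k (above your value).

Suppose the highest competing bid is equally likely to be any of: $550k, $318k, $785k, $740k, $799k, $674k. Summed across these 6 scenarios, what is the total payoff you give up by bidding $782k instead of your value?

$803k

The deviation costs you only when the competing bid falls strictly between $387k and $782k; elsewhere both bids give the same outcome.
$550k: truthful payoff $0k, deviation payoff −$163k → loss $163k.
$318k: outcomes coincide → loss $0k.
$785k: outcomes coincide → loss $0k.
$740k: truthful payoff $0k, deviation payoff −$353k → loss $353k.
$799k: outcomes coincide → loss $0k.
$674k: truthful payoff $0k, deviation payoff −$287k → loss $287k.
Total loss = $163k + $353k + $287k = $803k.
Because the price is fixed by the runner-up's bid, deviating from your value can only change a good outcome into a bad one — never the reverse.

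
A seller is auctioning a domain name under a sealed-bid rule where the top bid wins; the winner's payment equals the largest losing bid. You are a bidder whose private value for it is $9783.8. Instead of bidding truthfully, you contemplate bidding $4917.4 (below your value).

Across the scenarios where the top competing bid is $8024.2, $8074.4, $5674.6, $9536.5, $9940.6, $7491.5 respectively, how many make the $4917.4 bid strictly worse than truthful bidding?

The deviation hurts exactly when the highest competing bid lies strictly between $4917.4 and $9783.8 — underbidding then forfeits a profitable win.
$8024.2: inside the interval → strictly worse (loss $1759.6).
$8074.4: inside the interval → strictly worse (loss $1709.4).
$5674.6: inside the interval → strictly worse (loss $4109.2).
$9536.5: inside the interval → strictly worse (loss $247.3).
$9940.6: above both → same outcome either way.
$7491.5: inside the interval → strictly worse (loss $2292.3).
Count: 5.

5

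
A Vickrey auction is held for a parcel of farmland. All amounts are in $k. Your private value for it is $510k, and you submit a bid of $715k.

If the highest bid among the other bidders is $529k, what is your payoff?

Your bid $715k exceeds the highest competing bid $529k, so you win.
In a second-price auction the winner pays the second-highest bid, $529k.
Payoff = value − price = $510k − $529k = −$19k.

−$19k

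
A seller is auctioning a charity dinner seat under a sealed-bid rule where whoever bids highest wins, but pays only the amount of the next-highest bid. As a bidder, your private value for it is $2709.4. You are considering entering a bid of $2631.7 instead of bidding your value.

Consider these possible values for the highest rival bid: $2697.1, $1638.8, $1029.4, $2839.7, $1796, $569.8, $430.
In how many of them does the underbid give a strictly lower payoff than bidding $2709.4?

The deviation hurts exactly when the highest competing bid lies strictly between $2631.7 and $2709.4 — underbidding then forfeits a profitable win.
$2697.1: inside the interval → strictly worse (loss $12.3).
$1638.8: below both → same outcome either way.
$1029.4: below both → same outcome either way.
$2839.7: above both → same outcome either way.
$1796: below both → same outcome either way.
$569.8: below both → same outcome either way.
$430: below both → same outcome either way.
Count: 1.

1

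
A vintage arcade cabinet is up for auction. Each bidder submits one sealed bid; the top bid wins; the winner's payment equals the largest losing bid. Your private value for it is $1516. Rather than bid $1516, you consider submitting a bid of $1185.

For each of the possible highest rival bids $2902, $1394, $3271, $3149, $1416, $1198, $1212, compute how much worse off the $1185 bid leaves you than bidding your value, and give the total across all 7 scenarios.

The deviation costs you only when the competing bid falls strictly between $1185 and $1516; elsewhere both bids give the same outcome.
$2902: outcomes coincide → loss $0.
$1394: truthful payoff $122, deviation payoff $0 → loss $122.
$3271: outcomes coincide → loss $0.
$3149: outcomes coincide → loss $0.
$1416: truthful payoff $100, deviation payoff $0 → loss $100.
$1198: truthful payoff $318, deviation payoff $0 → loss $318.
$1212: truthful payoff $304, deviation payoff $0 → loss $304.
Total loss = $122 + $100 + $318 + $304 = $844.
Truthful bidding weakly dominates here: raising your bid can only win items priced above your value, and lowering it can only forfeit items priced below.

$844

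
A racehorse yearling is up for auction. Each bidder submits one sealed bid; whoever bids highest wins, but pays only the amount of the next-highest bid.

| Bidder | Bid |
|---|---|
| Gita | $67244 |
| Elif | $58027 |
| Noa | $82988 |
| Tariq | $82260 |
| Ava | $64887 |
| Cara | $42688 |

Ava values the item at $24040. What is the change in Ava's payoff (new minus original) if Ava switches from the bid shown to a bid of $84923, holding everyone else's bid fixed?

The highest bid among the other bidders is $82988; Ava's bid doesn't change that.
Original bid $64887: Ava is not highest (top rival bid is $82988); payoff $0.
Alternative bid $84923: Ava is highest, pays the top rival bid $82988; payoff $24040 − $82988 = −$58948.
Change in payoff = −$58948 − ($0) = −$58948.

−$58948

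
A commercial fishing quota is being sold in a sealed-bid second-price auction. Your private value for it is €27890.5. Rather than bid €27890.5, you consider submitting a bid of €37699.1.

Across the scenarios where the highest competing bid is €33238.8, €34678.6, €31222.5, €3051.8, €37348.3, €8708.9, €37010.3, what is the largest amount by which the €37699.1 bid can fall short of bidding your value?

€33238.8: truthful gives €0, deviation gives −€5348.3 → loss €5348.3.
€34678.6: truthful gives €0, deviation gives −€6788.1 → loss €6788.1.
€31222.5: truthful gives €0, deviation gives −€3332 → loss €3332.
€3051.8: same outcome either way → loss €0.
€37348.3: truthful gives €0, deviation gives −€9457.8 → loss €9457.8.
€8708.9: same outcome either way → loss €0.
€37010.3: truthful gives €0, deviation gives −€9119.8 → loss €9119.8.
Maximum loss: €9457.8.

€9457.8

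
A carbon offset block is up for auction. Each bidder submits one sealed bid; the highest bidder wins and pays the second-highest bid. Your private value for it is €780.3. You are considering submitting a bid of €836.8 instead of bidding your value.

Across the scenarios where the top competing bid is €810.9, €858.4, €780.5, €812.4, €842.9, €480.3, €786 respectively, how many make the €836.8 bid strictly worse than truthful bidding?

The deviation hurts exactly when the highest competing bid lies strictly between €780.3 and €836.8 — overbidding then wins at a price above your value.
€810.9: inside the interval → strictly worse (loss €30.6).
€858.4: above both → same outcome either way.
€780.5: inside the interval → strictly worse (loss €0.2).
€812.4: inside the interval → strictly worse (loss €32.1).
€842.9: above both → same outcome either way.
€480.3: below both → same outcome either way.
€786: inside the interval → strictly worse (loss €5.7).
Count: 4.

4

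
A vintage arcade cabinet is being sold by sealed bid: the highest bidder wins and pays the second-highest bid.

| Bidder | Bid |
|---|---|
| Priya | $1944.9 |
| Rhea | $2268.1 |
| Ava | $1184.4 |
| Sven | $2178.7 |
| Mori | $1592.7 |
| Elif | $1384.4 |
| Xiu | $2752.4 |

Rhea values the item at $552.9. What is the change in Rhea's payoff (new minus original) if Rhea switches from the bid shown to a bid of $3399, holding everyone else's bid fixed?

The highest bid among the other bidders is $2752.4; Rhea's bid doesn't change that.
Original bid $2268.1: Rhea is not highest (top rival bid is $2752.4); payoff $0.
Alternative bid $3399: Rhea is highest, pays the top rival bid $2752.4; payoff $552.9 − $2752.4 = −$2199.5.
Change in payoff = −$2199.5 − ($0) = −$2199.5.

−$2199.5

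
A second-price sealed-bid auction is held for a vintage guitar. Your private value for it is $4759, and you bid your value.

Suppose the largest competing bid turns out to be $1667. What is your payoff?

$3092

Your bid $4759 exceeds the highest competing bid $1667, so you win.
In a second-price auction the winner pays the second-highest bid, $1667.
Payoff = value − price = $4759 − $1667 = $3092.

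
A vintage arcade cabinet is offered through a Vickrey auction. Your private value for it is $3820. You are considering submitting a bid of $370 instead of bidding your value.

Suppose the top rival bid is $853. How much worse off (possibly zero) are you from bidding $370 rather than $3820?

Bidding your value $3820: you win (since $3820 > $853) and pay $853. Payoff $2967.
Bidding $370: you lose. Payoff $0.
The competing bid $853 lies between your shaded bid and your value, so underbidding forfeits an item you could have won at a profitable price.
Loss from deviating = $2967 − ($0) = $2967.

$2967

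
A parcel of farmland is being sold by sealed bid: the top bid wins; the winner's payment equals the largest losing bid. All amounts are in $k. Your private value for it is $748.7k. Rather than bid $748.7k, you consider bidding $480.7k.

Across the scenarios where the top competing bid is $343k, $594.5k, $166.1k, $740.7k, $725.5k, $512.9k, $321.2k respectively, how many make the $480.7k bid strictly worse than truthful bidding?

The deviation hurts exactly when the highest competing bid lies strictly between $480.7k and $748.7k — underbidding then forfeits a profitable win.
$343k: below both → same outcome either way.
$594.5k: inside the interval → strictly worse (loss $154.2k).
$166.1k: below both → same outcome either way.
$740.7k: inside the interval → strictly worse (loss $8k).
$725.5k: inside the interval → strictly worse (loss $23.2k).
$512.9k: inside the interval → strictly worse (loss $235.8k).
$321.2k: below both → same outcome either way.
Count: 4.

4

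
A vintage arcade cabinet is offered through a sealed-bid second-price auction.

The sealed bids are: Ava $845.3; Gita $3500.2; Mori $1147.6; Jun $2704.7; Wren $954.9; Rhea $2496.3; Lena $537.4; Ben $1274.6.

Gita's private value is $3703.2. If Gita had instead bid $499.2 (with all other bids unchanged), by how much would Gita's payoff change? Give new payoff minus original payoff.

−$998.5

The highest bid among the other bidders is $2704.7; Gita's bid doesn't change that.
Original bid $3500.2: Gita is highest, pays the top rival bid $2704.7; payoff $3703.2 − $2704.7 = $998.5.
Alternative bid $499.2: Gita is not highest (top rival bid is $2704.7); payoff $0.
Change in payoff = $0 − ($998.5) = −$998.5.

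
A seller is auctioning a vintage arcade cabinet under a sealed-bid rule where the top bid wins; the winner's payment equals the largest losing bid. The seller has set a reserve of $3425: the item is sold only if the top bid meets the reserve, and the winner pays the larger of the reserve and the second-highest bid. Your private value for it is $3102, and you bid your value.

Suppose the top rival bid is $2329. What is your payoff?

$0

Your bid $3102 is the highest bid but falls below the reserve $3425, so the item goes unsold. Payoff $0.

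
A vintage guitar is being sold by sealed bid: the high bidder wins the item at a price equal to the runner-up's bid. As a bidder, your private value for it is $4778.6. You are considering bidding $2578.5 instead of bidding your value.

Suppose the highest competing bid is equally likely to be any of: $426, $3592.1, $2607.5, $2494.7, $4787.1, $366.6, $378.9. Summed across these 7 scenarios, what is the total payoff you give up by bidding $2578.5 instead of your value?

$3357.6

The deviation costs you only when the competing bid falls strictly between $2578.5 and $4778.6; elsewhere both bids give the same outcome.
$426: outcomes coincide → loss $0.
$3592.1: truthful payoff $1186.5, deviation payoff $0 → loss $1186.5.
$2607.5: truthful payoff $2171.1, deviation payoff $0 → loss $2171.1.
$2494.7: outcomes coincide → loss $0.
$4787.1: outcomes coincide → loss $0.
$366.6: outcomes coincide → loss $0.
$378.9: outcomes coincide → loss $0.
Total loss = $1186.5 + $2171.1 = $3357.6.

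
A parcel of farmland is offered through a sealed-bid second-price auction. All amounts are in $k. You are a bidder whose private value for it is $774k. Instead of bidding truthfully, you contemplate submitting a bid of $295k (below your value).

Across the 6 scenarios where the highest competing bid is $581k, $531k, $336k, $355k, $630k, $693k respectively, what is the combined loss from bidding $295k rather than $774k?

The deviation costs you only when the competing bid falls strictly between $295k and $774k; elsewhere both bids give the same outcome.
$581k: truthful payoff $193k, deviation payoff $0k → loss $193k.
$531k: truthful payoff $243k, deviation payoff $0k → loss $243k.
$336k: truthful payoff $438k, deviation payoff $0k → loss $438k.
$355k: truthful payoff $419k, deviation payoff $0k → loss $419k.
$630k: truthful payoff $144k, deviation payoff $0k → loss $144k.
$693k: truthful payoff $81k, deviation payoff $0k → loss $81k.
Total loss = $193k + $243k + $438k + $419k + $144k + $81k = $1518k.
Because the price is fixed by the runner-up's bid, deviating from your value can only change a good outcome into a bad one — never the reverse.

$1518k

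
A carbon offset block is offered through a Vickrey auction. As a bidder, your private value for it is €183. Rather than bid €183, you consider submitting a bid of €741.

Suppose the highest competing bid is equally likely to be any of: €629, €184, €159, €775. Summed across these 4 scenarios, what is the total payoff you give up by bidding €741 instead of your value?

€447

The deviation costs you only when the competing bid falls strictly between €183 and €741; elsewhere both bids give the same outcome.
€629: truthful payoff €0, deviation payoff −€446 → loss €446.
€184: truthful payoff €0, deviation payoff −€1 → loss €1.
€159: outcomes coincide → loss €0.
€775: outcomes coincide → loss €0.
Total loss = €446 + €1 = €447.
Truthful bidding weakly dominates here: raising your bid can only win items priced above your value, and lowering it can only forfeit items priced below.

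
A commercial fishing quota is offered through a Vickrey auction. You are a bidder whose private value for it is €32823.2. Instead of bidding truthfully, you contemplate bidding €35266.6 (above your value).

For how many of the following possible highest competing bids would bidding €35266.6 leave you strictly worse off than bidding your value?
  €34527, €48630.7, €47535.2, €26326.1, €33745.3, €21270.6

The deviation hurts exactly when the highest competing bid lies strictly between €32823.2 and €35266.6 — overbidding then wins at a price above your value.
€34527: inside the interval → strictly worse (loss €1703.8).
€48630.7: above both → same outcome either way.
€47535.2: above both → same outcome either way.
€26326.1: below both → same outcome either way.
€33745.3: inside the interval → strictly worse (loss €922.1).
€21270.6: below both → same outcome either way.
Count: 2.

2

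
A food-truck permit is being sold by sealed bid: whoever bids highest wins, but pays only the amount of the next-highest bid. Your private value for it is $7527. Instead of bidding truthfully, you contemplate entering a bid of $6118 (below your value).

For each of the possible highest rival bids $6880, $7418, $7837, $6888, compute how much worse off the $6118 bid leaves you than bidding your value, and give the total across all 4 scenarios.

The deviation costs you only when the competing bid falls strictly between $6118 and $7527; elsewhere both bids give the same outcome.
$6880: truthful payoff $647, deviation payoff $0 → loss $647.
$7418: truthful payoff $109, deviation payoff $0 → loss $109.
$7837: outcomes coincide → loss $0.
$6888: truthful payoff $639, deviation payoff $0 → loss $639.
Total loss = $647 + $109 + $639 = $1395.

$1395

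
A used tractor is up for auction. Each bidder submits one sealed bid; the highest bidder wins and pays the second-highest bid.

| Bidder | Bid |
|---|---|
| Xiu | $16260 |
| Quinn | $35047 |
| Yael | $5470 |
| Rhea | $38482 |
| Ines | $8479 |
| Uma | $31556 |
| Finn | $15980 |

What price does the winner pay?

$35047

Highest bid: Rhea at $38482, so Rhea wins.
Second-highest bid: Quinn at $35047 — that is the price the winner pays.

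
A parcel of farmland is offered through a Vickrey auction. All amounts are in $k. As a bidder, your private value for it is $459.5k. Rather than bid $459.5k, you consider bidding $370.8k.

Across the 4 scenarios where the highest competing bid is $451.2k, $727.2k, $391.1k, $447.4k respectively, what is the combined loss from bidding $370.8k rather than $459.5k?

The deviation costs you only when the competing bid falls strictly between $370.8k and $459.5k; elsewhere both bids give the same outcome.
$451.2k: truthful payoff $8.3k, deviation payoff $0k → loss $8.3k.
$727.2k: outcomes coincide → loss $0k.
$391.1k: truthful payoff $68.4k, deviation payoff $0k → loss $68.4k.
$447.4k: truthful payoff $12.1k, deviation payoff $0k → loss $12.1k.
Total loss = $8.3k + $68.4k + $12.1k = $88.8k.

$88.8k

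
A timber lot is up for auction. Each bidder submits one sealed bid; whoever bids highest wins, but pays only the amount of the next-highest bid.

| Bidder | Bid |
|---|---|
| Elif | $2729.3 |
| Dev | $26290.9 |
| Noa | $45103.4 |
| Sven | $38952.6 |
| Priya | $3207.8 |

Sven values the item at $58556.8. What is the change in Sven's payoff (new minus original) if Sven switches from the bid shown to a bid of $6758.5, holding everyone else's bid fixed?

The highest bid among the other bidders is $45103.4; Sven's bid doesn't change that.
Original bid $38952.6: Sven is not highest (top rival bid is $45103.4); payoff $0.
Alternative bid $6758.5: Sven is not highest (top rival bid is $45103.4); payoff $0.
Change in payoff = $0 − ($0) = $0.

$0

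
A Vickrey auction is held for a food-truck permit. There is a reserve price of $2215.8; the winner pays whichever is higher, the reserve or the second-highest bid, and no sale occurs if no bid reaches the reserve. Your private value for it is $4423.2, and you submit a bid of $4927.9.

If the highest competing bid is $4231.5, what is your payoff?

$191.7

Your bid $4927.9 is the highest and exceeds the reserve.
Price = max(second-highest bid, reserve) = max($4231.5, $2215.8) = $4231.5.
Payoff = $4423.2 − $4231.5 = $191.7.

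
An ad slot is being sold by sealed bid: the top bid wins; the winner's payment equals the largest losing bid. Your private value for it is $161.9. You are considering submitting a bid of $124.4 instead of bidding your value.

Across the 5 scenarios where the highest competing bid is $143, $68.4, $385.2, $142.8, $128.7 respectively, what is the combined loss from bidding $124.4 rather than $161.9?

The deviation costs you only when the competing bid falls strictly between $124.4 and $161.9; elsewhere both bids give the same outcome.
$143: truthful payoff $18.9, deviation payoff $0 → loss $18.9.
$68.4: outcomes coincide → loss $0.
$385.2: outcomes coincide → loss $0.
$142.8: truthful payoff $19.1, deviation payoff $0 → loss $19.1.
$128.7: truthful payoff $33.2, deviation payoff $0 → loss $33.2.
Total loss = $18.9 + $19.1 + $33.2 = $71.2.
Because the price is fixed by the runner-up's bid, deviating from your value can only change a good outcome into a bad one — never the reverse.

$71.2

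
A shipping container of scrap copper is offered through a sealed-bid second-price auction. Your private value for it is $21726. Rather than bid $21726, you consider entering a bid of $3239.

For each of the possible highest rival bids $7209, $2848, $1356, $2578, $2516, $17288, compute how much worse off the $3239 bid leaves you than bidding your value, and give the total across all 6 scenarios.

$18955

The deviation costs you only when the competing bid falls strictly between $3239 and $21726; elsewhere both bids give the same outcome.
$7209: truthful payoff $14517, deviation payoff $0 → loss $14517.
$2848: outcomes coincide → loss $0.
$1356: outcomes coincide → loss $0.
$2578: outcomes coincide → loss $0.
$2516: outcomes coincide → loss $0.
$17288: truthful payoff $4438, deviation payoff $0 → loss $4438.
Total loss = $14517 + $4438 = $18955.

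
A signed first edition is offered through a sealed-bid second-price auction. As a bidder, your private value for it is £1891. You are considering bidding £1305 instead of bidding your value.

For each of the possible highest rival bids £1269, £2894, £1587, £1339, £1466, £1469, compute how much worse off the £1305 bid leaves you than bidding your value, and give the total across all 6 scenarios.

The deviation costs you only when the competing bid falls strictly between £1305 and £1891; elsewhere both bids give the same outcome.
£1269: outcomes coincide → loss £0.
£2894: outcomes coincide → loss £0.
£1587: truthful payoff £304, deviation payoff £0 → loss £304.
£1339: truthful payoff £552, deviation payoff £0 → loss £552.
£1466: truthful payoff £425, deviation payoff £0 → loss £425.
£1469: truthful payoff £422, deviation payoff £0 → loss £422.
Total loss = £304 + £552 + £425 + £422 = £1703.

£1703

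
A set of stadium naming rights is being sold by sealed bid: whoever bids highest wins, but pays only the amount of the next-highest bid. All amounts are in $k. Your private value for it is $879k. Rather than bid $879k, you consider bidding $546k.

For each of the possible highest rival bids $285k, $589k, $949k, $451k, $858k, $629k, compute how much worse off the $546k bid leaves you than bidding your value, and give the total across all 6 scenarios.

$561k

The deviation costs you only when the competing bid falls strictly between $546k and $879k; elsewhere both bids give the same outcome.
$285k: outcomes coincide → loss $0k.
$589k: truthful payoff $290k, deviation payoff $0k → loss $290k.
$949k: outcomes coincide → loss $0k.
$451k: outcomes coincide → loss $0k.
$858k: truthful payoff $21k, deviation payoff $0k → loss $21k.
$629k: truthful payoff $250k, deviation payoff $0k → loss $250k.
Total loss = $290k + $21k + $250k = $561k.
Because the price is fixed by the runner-up's bid, deviating from your value can only change a good outcome into a bad one — never the reverse.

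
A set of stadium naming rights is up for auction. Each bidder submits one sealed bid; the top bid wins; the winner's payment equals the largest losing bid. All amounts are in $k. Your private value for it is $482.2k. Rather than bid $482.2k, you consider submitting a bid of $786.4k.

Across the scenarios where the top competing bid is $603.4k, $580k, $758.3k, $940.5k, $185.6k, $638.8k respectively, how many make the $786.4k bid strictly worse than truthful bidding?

The deviation hurts exactly when the highest competing bid lies strictly between $482.2k and $786.4k — overbidding then wins at a price above your value.
$603.4k: inside the interval → strictly worse (loss $121.2k).
$580k: inside the interval → strictly worse (loss $97.8k).
$758.3k: inside the interval → strictly worse (loss $276.1k).
$940.5k: above both → same outcome either way.
$185.6k: below both → same outcome either way.
$638.8k: inside the interval → strictly worse (loss $156.6k).
Count: 4.

4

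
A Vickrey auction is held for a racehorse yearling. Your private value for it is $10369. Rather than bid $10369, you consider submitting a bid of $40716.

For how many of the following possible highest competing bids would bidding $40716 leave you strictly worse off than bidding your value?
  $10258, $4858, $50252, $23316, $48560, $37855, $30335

3

The deviation hurts exactly when the highest competing bid lies strictly between $10369 and $40716 — overbidding then wins at a price above your value.
$10258: below both → same outcome either way.
$4858: below both → same outcome either way.
$50252: above both → same outcome either way.
$23316: inside the interval → strictly worse (loss $12947).
$48560: above both → same outcome either way.
$37855: inside the interval → strictly worse (loss $27486).
$30335: inside the interval → strictly worse (loss $19966).
Count: 3.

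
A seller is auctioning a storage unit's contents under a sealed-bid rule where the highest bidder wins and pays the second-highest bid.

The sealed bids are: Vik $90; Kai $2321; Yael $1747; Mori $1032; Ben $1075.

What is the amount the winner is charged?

Highest bid: Kai at $2321, so Kai wins.
Second-highest bid: Yael at $1747 — that is the price the winner pays.

$1747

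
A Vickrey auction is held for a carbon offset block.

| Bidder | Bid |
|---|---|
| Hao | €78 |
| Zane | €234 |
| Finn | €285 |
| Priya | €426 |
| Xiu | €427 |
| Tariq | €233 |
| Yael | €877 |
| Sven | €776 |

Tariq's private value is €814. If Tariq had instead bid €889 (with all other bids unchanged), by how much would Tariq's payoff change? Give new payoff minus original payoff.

The highest bid among the other bidders is €877; Tariq's bid doesn't change that.
Original bid €233: Tariq is not highest (top rival bid is €877); payoff €0.
Alternative bid €889: Tariq is highest, pays the top rival bid €877; payoff €814 − €877 = −€63.
Change in payoff = −€63 − (€0) = −€63.

−€63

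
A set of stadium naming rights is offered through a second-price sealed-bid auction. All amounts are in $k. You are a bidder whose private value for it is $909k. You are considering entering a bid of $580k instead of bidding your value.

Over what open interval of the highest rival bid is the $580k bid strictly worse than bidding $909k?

($580k, $909k)

If the competing bid is below $580k, both bids win at the same price — no difference.
If it is above $909k, both bids lose — no difference.
If it lies strictly between $580k and $909k, bidding your value wins at a price below your value (positive payoff) while bidding $580k loses (payoff 0).
So the deviation strictly hurts on the open interval ($580k, $909k).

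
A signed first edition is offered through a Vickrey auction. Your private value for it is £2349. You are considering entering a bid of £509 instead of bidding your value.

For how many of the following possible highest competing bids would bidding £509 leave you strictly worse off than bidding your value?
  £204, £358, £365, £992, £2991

The deviation hurts exactly when the highest competing bid lies strictly between £509 and £2349 — underbidding then forfeits a profitable win.
£204: below both → same outcome either way.
£358: below both → same outcome either way.
£365: below both → same outcome either way.
£992: inside the interval → strictly worse (loss £1357).
£2991: above both → same outcome either way.
Count: 1.

1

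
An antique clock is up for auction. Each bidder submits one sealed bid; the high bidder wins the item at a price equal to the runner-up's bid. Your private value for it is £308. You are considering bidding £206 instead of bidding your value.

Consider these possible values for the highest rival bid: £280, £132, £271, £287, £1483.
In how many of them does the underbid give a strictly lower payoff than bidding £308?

The deviation hurts exactly when the highest competing bid lies strictly between £206 and £308 — underbidding then forfeits a profitable win.
£280: inside the interval → strictly worse (loss £28).
£132: below both → same outcome either way.
£271: inside the interval → strictly worse (loss £37).
£287: inside the interval → strictly worse (loss £21).
£1483: above both → same outcome either way.
Count: 3.

3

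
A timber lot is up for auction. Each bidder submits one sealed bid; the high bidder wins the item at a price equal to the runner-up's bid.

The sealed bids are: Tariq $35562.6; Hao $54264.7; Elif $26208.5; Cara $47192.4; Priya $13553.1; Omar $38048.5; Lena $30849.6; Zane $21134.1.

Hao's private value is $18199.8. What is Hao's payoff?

Highest bid: Hao at $54264.7, so Hao wins.
Second-highest bid: Cara at $47192.4 — that is the price the winner pays.
Hao's payoff = value − price = $18199.8 − $47192.4 = −$28992.6.

−$28992.6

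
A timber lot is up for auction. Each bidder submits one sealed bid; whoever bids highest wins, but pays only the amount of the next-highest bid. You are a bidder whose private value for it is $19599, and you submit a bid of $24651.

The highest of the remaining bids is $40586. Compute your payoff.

$0

Your bid $24651 is below the highest competing bid $40586, so you lose.
A losing bidder pays nothing and receives nothing: payoff = $0.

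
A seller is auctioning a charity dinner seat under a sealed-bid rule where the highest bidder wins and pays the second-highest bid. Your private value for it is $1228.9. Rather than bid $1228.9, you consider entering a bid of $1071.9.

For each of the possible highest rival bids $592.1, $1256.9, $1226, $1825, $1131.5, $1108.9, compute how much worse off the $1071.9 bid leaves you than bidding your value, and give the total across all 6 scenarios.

$220.3

The deviation costs you only when the competing bid falls strictly between $1071.9 and $1228.9; elsewhere both bids give the same outcome.
$592.1: outcomes coincide → loss $0.
$1256.9: outcomes coincide → loss $0.
$1226: truthful payoff $2.9, deviation payoff $0 → loss $2.9.
$1825: outcomes coincide → loss $0.
$1131.5: truthful payoff $97.4, deviation payoff $0 → loss $97.4.
$1108.9: truthful payoff $120, deviation payoff $0 → loss $120.
Total loss = $2.9 + $97.4 + $120 = $220.3.
Because the price is fixed by the runner-up's bid, deviating from your value can only change a good outcome into a bad one — never the reverse.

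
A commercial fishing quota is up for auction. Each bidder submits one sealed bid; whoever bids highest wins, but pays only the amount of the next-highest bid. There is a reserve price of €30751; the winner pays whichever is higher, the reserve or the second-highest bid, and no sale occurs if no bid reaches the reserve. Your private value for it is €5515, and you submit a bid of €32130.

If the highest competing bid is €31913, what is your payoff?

−€26398

Your bid €32130 is the highest and exceeds the reserve.
Price = max(second-highest bid, reserve) = max(€31913, €30751) = €31913.
Payoff = €5515 − €31913 = −€26398.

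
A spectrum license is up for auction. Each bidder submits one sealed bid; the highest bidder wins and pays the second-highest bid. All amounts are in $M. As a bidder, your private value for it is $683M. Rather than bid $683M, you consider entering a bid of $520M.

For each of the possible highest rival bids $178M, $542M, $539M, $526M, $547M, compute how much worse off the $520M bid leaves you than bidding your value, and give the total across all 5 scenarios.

The deviation costs you only when the competing bid falls strictly between $520M and $683M; elsewhere both bids give the same outcome.
$178M: outcomes coincide → loss $0M.
$542M: truthful payoff $141M, deviation payoff $0M → loss $141M.
$539M: truthful payoff $144M, deviation payoff $0M → loss $144M.
$526M: truthful payoff $157M, deviation payoff $0M → loss $157M.
$547M: truthful payoff $136M, deviation payoff $0M → loss $136M.
Total loss = $141M + $144M + $157M + $136M = $578M.

$578M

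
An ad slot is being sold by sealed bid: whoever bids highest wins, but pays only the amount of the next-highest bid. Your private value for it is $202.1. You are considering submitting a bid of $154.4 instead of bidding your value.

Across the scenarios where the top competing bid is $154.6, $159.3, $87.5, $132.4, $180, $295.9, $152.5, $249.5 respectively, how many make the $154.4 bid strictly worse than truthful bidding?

The deviation hurts exactly when the highest competing bid lies strictly between $154.4 and $202.1 — underbidding then forfeits a profitable win.
$154.6: inside the interval → strictly worse (loss $47.5).
$159.3: inside the interval → strictly worse (loss $42.8).
$87.5: below both → same outcome either way.
$132.4: below both → same outcome either way.
$180: inside the interval → strictly worse (loss $22.1).
$295.9: above both → same outcome either way.
$152.5: below both → same outcome either way.
$249.5: above both → same outcome either way.
Count: 3.

3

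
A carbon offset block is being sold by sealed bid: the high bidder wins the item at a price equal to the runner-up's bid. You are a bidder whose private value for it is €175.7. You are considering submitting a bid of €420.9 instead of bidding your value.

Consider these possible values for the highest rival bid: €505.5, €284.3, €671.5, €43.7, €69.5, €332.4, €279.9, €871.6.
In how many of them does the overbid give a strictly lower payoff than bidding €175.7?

3

The deviation hurts exactly when the highest competing bid lies strictly between €175.7 and €420.9 — overbidding then wins at a price above your value.
€505.5: above both → same outcome either way.
€284.3: inside the interval → strictly worse (loss €108.6).
€671.5: above both → same outcome either way.
€43.7: below both → same outcome either way.
€69.5: below both → same outcome either way.
€332.4: inside the interval → strictly worse (loss €156.7).
€279.9: inside the interval → strictly worse (loss €104.2).
€871.6: above both → same outcome either way.
Count: 3.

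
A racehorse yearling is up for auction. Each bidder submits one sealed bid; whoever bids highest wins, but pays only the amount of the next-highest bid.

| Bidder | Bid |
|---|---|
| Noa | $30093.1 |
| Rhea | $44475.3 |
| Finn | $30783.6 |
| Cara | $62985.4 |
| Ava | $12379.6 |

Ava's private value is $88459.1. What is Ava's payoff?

$0

Highest bid: Cara at $62985.4, so Cara wins.
Second-highest bid: Rhea at $44475.3 — that is the price the winner pays.
Ava did not win, so Ava pays nothing and receives nothing: payoff $0.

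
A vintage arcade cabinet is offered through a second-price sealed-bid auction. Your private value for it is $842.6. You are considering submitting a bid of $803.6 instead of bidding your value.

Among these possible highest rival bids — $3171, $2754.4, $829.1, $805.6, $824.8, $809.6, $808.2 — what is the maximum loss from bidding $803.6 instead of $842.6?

$3171: same outcome either way → loss $0.
$2754.4: same outcome either way → loss $0.
$829.1: truthful gives $13.5, deviation gives $0 → loss $13.5.
$805.6: truthful gives $37, deviation gives $0 → loss $37.
$824.8: truthful gives $17.8, deviation gives $0 → loss $17.8.
$809.6: truthful gives $33, deviation gives $0 → loss $33.
$808.2: truthful gives $34.4, deviation gives $0 → loss $34.4.
Maximum loss: $37.

$37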